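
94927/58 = 94927/58 = 1636.67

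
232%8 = 0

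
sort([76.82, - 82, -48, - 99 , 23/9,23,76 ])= [ - 99,-82, - 48, 23/9,23,76,76.82] 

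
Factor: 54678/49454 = 27339/24727 = 3^1*13^1*79^(-1)*313^(-1)*701^1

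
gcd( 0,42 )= 42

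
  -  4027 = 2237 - 6264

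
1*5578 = 5578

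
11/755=11/755 = 0.01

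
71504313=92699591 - 21195278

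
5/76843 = 5/76843= 0.00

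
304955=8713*35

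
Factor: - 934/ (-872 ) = 2^( - 2)*109^( - 1)*467^1 = 467/436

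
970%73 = 21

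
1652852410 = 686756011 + 966096399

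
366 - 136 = 230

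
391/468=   391/468 = 0.84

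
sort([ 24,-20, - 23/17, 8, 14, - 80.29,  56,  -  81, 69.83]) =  [  -  81, - 80.29,  -  20, - 23/17, 8, 14, 24, 56, 69.83 ] 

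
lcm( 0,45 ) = 0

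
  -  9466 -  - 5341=-4125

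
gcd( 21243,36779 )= 1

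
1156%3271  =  1156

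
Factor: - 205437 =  - 3^1*31^1*47^2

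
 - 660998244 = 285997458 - 946995702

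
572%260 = 52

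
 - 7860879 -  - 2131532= - 5729347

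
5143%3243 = 1900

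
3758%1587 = 584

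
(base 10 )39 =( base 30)19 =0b100111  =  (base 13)30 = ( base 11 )36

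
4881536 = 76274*64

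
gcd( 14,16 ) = 2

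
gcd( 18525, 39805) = 95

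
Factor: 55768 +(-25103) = 30665 = 5^1*6133^1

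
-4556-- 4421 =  -135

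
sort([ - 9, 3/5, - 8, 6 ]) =[ - 9 , - 8,3/5,6] 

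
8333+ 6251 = 14584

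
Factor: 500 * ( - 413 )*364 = - 75166000 = -2^4*5^3 * 7^2*13^1 * 59^1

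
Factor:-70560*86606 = - 2^6*3^2*5^1*7^2*13^1*3331^1 =- 6110919360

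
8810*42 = 370020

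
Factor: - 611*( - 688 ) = 420368 = 2^4* 13^1*43^1*47^1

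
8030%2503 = 521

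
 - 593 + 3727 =3134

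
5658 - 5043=615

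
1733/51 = 1733/51 = 33.98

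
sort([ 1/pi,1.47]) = [ 1/pi, 1.47 ]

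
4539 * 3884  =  17629476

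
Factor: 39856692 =2^2*3^1*67^1*89^1*557^1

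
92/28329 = 92/28329 = 0.00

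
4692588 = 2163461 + 2529127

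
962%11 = 5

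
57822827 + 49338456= 107161283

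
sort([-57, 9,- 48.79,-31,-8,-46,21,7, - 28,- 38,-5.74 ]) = [-57, - 48.79 , - 46,  -  38,  -  31,-28, -8,-5.74,7,9, 21]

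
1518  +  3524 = 5042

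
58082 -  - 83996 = 142078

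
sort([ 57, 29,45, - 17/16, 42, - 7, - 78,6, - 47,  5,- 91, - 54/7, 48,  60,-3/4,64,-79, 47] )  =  [ - 91, - 79, - 78, - 47, - 54/7, - 7, - 17/16, - 3/4, 5,6, 29,42, 45,47, 48, 57, 60,64 ]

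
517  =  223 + 294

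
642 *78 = 50076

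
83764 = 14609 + 69155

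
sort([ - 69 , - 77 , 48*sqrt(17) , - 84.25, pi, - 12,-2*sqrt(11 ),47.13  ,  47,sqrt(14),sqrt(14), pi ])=[-84.25, - 77, - 69, - 12,-2*sqrt( 11),pi, pi,sqrt(14 ), sqrt(14 ), 47,47.13,48*sqrt(17)]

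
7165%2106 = 847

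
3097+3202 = 6299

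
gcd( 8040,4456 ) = 8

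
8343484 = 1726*4834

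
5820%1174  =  1124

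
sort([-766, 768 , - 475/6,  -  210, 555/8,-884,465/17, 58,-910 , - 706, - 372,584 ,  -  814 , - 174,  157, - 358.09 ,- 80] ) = [-910,  -  884, - 814, - 766, - 706 , - 372 , - 358.09,-210, - 174 ,-80, - 475/6,465/17,58, 555/8, 157, 584,768] 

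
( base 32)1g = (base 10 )48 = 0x30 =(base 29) 1j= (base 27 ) 1L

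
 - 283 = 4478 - 4761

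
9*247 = 2223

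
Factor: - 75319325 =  - 5^2* 19^1*158567^1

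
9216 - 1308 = 7908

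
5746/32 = 179 + 9/16 =179.56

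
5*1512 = 7560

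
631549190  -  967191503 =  - 335642313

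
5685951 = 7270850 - 1584899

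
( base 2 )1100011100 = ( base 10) 796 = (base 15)381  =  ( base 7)2215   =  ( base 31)pl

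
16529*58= 958682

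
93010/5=18602 = 18602.00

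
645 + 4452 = 5097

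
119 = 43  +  76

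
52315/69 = 758 + 13/69= 758.19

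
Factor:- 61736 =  - 2^3*7717^1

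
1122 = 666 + 456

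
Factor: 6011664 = 2^4 * 3^1 * 125243^1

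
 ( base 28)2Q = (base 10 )82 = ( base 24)3A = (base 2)1010010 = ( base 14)5C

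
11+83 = 94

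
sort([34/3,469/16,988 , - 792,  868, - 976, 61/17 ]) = [ - 976,-792,61/17,  34/3, 469/16, 868, 988 ]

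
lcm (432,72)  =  432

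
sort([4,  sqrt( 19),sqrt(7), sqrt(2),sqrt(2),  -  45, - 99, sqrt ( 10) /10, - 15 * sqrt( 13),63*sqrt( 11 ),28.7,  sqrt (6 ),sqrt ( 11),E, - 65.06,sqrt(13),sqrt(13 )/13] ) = [ - 99, - 65.06 , -15*sqrt(13), - 45,sqrt(13)/13,sqrt( 10)/10,  sqrt(2), sqrt(2),sqrt( 6),sqrt( 7 ), E,sqrt ( 11 )  ,  sqrt (13 ), 4,sqrt(19),28.7, 63*sqrt( 11)] 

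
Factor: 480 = 2^5*3^1*5^1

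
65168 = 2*32584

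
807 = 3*269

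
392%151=90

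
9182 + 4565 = 13747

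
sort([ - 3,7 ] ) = [ - 3, 7]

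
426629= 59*7231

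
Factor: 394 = 2^1*197^1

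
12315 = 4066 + 8249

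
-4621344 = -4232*1092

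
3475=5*695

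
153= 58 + 95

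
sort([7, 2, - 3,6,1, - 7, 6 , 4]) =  [ - 7, - 3,1,2,4, 6, 6, 7]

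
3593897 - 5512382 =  - 1918485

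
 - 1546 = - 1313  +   - 233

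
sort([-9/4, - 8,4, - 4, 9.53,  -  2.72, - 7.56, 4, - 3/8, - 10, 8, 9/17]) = [  -  10,-8, - 7.56,-4, - 2.72, - 9/4,-3/8, 9/17, 4,4, 8, 9.53 ]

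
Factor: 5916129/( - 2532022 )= - 2^(-1 ) *3^1*23^1 *53^(-1 )*179^1*479^1*  23887^( - 1 ) 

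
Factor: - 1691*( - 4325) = 7313575 = 5^2*19^1*89^1*173^1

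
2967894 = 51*58194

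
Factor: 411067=411067^1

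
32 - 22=10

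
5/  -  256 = -1+251/256 =-  0.02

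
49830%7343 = 5772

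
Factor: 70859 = 59^1*1201^1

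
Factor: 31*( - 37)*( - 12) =2^2*3^1*31^1 * 37^1 =13764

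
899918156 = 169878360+730039796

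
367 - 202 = 165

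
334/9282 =167/4641 = 0.04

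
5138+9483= 14621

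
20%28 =20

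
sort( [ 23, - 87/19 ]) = [ - 87/19,23]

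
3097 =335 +2762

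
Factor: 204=2^2*3^1*17^1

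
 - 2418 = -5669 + 3251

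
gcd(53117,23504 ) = 1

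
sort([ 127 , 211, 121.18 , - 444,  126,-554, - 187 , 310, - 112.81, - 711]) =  [ - 711, - 554,- 444, - 187  , - 112.81, 121.18, 126, 127, 211, 310] 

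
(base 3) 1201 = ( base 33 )1d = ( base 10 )46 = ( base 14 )34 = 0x2E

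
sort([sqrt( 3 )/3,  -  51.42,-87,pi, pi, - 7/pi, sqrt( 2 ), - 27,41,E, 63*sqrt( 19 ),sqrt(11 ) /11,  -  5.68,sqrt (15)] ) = [ - 87, - 51.42, - 27, - 5.68, - 7/pi,sqrt ( 11)/11, sqrt (3)/3,sqrt ( 2 ) , E, pi,pi , sqrt ( 15),41,63*sqrt(19)]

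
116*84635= 9817660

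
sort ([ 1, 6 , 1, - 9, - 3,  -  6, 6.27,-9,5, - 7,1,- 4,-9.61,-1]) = [- 9.61,-9,-9,-7,-6, - 4, - 3,-1,  1, 1, 1, 5 , 6, 6.27 ]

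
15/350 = 3/70 = 0.04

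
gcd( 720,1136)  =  16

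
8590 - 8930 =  - 340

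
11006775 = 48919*225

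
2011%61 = 59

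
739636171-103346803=636289368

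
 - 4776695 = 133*( - 35915)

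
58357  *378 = 22058946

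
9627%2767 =1326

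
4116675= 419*9825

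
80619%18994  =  4643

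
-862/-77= 11 + 15/77 = 11.19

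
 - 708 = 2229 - 2937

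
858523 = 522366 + 336157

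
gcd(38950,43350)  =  50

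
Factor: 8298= 2^1*3^2 * 461^1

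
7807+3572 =11379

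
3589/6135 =3589/6135 = 0.59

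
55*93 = 5115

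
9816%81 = 15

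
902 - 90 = 812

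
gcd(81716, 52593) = 1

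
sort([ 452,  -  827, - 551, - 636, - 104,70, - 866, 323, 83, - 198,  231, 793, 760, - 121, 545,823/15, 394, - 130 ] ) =[ - 866, -827, - 636, - 551,  -  198,-130, - 121, - 104, 823/15,70, 83, 231, 323, 394, 452 , 545,760 , 793 ]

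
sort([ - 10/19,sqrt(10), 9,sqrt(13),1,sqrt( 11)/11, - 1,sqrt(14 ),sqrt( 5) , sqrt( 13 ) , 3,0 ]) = [ - 1, - 10/19,0,sqrt( 11 )/11,1,sqrt( 5 ),  3,  sqrt ( 10 ),  sqrt(13 ),sqrt(13 ) , sqrt( 14 ), 9]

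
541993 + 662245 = 1204238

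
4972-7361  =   -2389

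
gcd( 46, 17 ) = 1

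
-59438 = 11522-70960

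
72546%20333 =11547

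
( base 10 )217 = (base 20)ah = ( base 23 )9A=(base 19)b8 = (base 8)331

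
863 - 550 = 313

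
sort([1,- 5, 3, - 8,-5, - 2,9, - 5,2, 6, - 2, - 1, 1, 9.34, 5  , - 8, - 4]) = [ - 8, - 8, - 5, - 5, -5, - 4, - 2, - 2 ,  -  1,1,1,2,3, 5,6, 9 , 9.34 ]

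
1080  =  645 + 435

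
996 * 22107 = 22018572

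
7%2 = 1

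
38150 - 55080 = - 16930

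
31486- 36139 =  - 4653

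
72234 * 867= 62626878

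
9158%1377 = 896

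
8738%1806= 1514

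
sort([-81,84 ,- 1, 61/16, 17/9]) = [-81,- 1, 17/9, 61/16,  84 ] 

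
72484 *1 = 72484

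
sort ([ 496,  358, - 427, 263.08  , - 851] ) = [-851, - 427 , 263.08, 358, 496 ] 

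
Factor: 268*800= 214400 = 2^7*5^2*67^1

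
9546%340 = 26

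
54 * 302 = 16308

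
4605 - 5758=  - 1153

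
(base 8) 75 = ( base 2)111101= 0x3d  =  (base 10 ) 61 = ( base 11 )56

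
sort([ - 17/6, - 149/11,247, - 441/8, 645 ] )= [ - 441/8 , - 149/11,-17/6,247 , 645 ]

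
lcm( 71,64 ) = 4544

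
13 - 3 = 10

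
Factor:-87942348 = - 2^2*3^4 * 13^1* 20879^1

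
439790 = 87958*5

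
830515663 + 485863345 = 1316379008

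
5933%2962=9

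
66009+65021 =131030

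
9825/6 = 3275/2 = 1637.50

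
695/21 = 33 + 2/21 =33.10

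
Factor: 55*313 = 5^1*11^1*313^1 = 17215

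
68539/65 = 68539/65 = 1054.45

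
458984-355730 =103254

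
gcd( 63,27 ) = 9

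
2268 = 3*756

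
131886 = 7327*18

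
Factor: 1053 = 3^4*13^1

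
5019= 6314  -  1295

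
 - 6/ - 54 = 1/9 = 0.11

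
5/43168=5/43168  =  0.00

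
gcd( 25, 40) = 5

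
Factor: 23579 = 17^1*19^1 * 73^1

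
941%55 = 6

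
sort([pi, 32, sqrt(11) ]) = [pi,sqrt(11) , 32]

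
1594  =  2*797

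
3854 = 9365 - 5511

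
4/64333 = 4/64333 = 0.00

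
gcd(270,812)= 2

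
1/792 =1/792 =0.00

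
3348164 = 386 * 8674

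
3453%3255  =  198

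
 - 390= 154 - 544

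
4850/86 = 2425/43 = 56.40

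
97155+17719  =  114874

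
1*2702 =2702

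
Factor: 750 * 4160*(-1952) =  - 6090240000 = - 2^12*3^1*5^4*13^1*61^1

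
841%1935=841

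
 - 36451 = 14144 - 50595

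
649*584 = 379016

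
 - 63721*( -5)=318605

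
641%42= 11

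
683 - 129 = 554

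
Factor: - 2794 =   -  2^1*11^1*127^1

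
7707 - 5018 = 2689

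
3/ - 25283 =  - 3/25283 = - 0.00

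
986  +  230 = 1216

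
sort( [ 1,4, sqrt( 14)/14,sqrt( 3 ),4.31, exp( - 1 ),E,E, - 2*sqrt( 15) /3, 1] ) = [ - 2*sqrt (15 )/3,sqrt(14 )/14, exp( - 1 ), 1,1,sqrt( 3), E,E,4, 4.31] 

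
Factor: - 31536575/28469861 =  - 4505225/4067123 = - 5^2*307^1*587^1*4067123^( - 1 )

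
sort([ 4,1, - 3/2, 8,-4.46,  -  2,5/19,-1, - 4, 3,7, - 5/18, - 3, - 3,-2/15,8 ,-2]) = [ - 4.46,-4, - 3 ,  -  3,- 2, - 2 ,- 3/2, - 1, - 5/18, - 2/15, 5/19 , 1,  3,4,7,  8,8 ] 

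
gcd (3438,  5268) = 6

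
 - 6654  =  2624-9278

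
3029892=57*53156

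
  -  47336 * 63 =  - 2982168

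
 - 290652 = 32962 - 323614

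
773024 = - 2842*(-272)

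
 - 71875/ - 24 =71875/24= 2994.79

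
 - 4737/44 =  - 4737/44 = - 107.66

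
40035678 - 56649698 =-16614020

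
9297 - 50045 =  - 40748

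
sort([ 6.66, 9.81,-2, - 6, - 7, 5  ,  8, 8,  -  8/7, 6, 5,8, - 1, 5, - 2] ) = [-7, - 6, - 2 , -2, - 8/7, - 1,5,5,5,6, 6.66,8,  8, 8,9.81] 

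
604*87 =52548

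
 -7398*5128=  - 37936944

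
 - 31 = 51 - 82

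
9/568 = 9/568 = 0.02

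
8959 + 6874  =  15833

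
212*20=4240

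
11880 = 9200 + 2680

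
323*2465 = 796195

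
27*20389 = 550503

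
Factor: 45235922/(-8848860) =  - 22617961/4424430 =- 2^( - 1) * 3^ (-1)*5^( - 1)*19^1* 653^1 *1823^1*147481^(-1)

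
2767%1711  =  1056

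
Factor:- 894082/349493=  - 2^1 * 7^1*63863^1*349493^( -1 )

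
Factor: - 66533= - 66533^1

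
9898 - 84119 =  - 74221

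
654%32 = 14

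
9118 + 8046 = 17164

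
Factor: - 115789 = -89^1 * 1301^1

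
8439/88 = 95 + 79/88 = 95.90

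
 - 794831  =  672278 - 1467109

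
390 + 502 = 892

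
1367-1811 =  - 444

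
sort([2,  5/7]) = [5/7 , 2]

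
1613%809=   804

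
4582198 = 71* 64538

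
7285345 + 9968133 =17253478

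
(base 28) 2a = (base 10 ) 66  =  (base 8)102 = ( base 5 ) 231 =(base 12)56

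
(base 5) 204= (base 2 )110110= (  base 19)2G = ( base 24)26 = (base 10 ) 54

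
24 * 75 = 1800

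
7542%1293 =1077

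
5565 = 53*105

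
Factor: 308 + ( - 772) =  -2^4*29^1 = - 464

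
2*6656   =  13312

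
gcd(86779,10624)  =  1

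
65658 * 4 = 262632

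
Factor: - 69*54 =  - 2^1 * 3^4*23^1 = - 3726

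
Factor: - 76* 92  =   - 2^4*19^1*23^1 = - 6992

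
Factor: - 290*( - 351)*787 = 80108730 = 2^1 * 3^3*5^1*13^1*29^1*787^1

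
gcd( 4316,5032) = 4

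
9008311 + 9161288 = 18169599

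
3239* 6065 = 19644535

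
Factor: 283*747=211401 =3^2*83^1 * 283^1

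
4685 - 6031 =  - 1346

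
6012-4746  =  1266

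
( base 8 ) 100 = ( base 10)64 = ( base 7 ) 121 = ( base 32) 20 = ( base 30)24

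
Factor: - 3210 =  - 2^1 * 3^1*5^1*107^1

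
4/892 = 1/223 =0.00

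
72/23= 72/23 = 3.13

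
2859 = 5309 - 2450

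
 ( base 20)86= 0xa6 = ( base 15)b1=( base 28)5Q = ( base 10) 166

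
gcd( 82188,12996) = 36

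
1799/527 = 1799/527 = 3.41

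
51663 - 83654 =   -  31991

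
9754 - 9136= 618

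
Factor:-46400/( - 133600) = 2^1*29^1*167^( - 1 )= 58/167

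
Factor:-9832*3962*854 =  - 2^5 * 7^2 * 61^1*283^1*1229^1 = -33267043936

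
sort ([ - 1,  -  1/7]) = [ - 1,-1/7] 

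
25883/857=25883/857=30.20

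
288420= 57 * 5060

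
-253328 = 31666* ( - 8)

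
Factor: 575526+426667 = 1002193 = 19^1*52747^1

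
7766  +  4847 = 12613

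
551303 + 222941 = 774244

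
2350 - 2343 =7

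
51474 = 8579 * 6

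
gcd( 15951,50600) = 1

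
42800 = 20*2140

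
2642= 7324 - 4682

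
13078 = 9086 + 3992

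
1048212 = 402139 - -646073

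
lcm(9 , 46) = 414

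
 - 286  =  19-305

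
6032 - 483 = 5549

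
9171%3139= 2893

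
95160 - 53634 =41526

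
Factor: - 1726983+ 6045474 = 3^1*19^1*239^1*317^1 = 4318491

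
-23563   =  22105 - 45668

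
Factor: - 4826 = -2^1*19^1*127^1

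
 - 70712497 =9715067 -80427564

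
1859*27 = 50193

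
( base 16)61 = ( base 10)97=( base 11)89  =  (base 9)117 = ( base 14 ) 6d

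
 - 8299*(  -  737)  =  6116363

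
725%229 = 38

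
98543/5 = 98543/5 = 19708.60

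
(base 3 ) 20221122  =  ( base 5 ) 130231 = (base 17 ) 1090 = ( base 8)11712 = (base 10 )5066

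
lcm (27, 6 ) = 54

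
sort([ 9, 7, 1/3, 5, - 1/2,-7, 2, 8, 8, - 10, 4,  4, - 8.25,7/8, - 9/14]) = [-10,  -  8.25, -7,  -  9/14, - 1/2,1/3,  7/8, 2,4,  4,5, 7,8, 8, 9 ]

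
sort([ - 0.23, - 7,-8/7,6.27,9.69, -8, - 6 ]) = [ - 8, - 7, - 6, - 8/7, - 0.23,6.27,9.69 ] 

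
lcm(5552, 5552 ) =5552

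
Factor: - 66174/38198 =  - 3^1*41^1*71^( - 1) = - 123/71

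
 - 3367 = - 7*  481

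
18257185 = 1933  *9445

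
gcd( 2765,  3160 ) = 395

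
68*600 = 40800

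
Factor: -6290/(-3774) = 3^(  -  1)*5^1=5/3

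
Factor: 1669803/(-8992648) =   -  2^( - 3 )*3^1*7^( - 1)*160583^(  -  1) * 556601^1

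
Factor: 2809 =53^2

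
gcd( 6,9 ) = 3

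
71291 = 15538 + 55753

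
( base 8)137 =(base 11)87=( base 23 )43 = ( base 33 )2t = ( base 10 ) 95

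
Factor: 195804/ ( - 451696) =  - 189/436=- 2^( - 2)*3^3*7^1 * 109^(-1 )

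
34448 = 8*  4306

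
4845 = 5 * 969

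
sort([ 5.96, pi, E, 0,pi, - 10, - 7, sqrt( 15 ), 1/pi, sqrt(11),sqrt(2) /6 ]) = [ - 10, - 7 , 0, sqrt (2)/6,1/pi, E , pi, pi,  sqrt(11 ), sqrt( 15 ), 5.96]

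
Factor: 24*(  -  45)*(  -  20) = 21600 = 2^5*3^3*5^2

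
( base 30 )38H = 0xB8D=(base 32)2sd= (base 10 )2957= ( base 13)1466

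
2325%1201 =1124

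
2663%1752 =911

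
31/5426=31/5426 = 0.01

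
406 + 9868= 10274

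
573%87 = 51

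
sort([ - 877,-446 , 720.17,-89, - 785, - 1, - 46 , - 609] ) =[-877,- 785, - 609,  -  446, - 89, - 46, - 1, 720.17] 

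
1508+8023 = 9531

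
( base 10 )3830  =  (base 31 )3uh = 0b111011110110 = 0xEF6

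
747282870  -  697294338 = 49988532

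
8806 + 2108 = 10914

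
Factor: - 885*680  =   - 601800=- 2^3*3^1*5^2 * 17^1* 59^1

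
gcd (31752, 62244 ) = 252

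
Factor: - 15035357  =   - 37^1*406361^1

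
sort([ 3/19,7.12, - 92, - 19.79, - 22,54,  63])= [-92, - 22 , - 19.79,3/19, 7.12,54,63 ]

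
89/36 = 2+17/36= 2.47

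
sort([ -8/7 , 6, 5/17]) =[-8/7,5/17,6 ]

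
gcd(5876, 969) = 1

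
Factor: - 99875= - 5^3*17^1*47^1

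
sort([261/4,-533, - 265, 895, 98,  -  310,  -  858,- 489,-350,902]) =[ - 858 ,  -  533, - 489,- 350, - 310,- 265, 261/4, 98,895 , 902 ]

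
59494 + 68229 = 127723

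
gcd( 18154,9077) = 9077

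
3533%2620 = 913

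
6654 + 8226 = 14880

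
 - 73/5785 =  - 73/5785=-0.01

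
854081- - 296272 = 1150353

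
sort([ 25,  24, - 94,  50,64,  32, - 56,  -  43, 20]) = [-94,  -  56, - 43,  20,  24, 25,32,50,64]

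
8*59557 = 476456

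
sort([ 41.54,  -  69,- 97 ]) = [ - 97, - 69,41.54] 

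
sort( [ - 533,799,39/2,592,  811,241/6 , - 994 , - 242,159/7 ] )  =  [- 994, -533, - 242, 39/2,159/7,241/6,592, 799,811 ] 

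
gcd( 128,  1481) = 1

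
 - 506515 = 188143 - 694658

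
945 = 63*15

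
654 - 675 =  - 21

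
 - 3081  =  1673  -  4754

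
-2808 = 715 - 3523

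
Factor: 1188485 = 5^1*251^1  *  947^1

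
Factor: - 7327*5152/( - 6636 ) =2^3*3^( - 1)*17^1*23^1*79^ ( - 1 )*431^1 = 1348168/237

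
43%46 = 43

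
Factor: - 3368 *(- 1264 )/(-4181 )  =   - 4257152/4181 = - 2^7*37^( - 1 )*79^1 *113^( - 1)*421^1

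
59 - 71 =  - 12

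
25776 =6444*4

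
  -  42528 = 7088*( - 6)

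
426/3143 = 426/3143 = 0.14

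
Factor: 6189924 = 2^2*3^1*13^1*39679^1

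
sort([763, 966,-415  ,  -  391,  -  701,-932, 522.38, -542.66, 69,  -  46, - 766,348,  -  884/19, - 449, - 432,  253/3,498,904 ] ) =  [ - 932, - 766, - 701, - 542.66, - 449, - 432,  -  415 ,  -  391,  -  884/19, - 46, 69,253/3, 348, 498,522.38, 763,904, 966] 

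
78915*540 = 42614100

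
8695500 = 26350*330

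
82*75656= 6203792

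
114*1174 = 133836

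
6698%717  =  245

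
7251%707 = 181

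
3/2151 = 1/717 = 0.00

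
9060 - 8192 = 868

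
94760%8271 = 3779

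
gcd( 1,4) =1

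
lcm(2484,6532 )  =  176364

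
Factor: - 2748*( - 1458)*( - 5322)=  - 21323040048 = - 2^4*3^8*229^1*887^1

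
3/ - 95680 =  - 3/95680 = - 0.00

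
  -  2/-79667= 2/79667 = 0.00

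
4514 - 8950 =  - 4436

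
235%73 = 16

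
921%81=30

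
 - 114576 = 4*(-28644 ) 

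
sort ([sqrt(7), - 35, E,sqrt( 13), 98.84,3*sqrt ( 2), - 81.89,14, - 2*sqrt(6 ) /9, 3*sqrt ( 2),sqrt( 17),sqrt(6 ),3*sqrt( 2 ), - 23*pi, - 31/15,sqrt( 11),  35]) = [-81.89, - 23*pi,-35, - 31/15, - 2 * sqrt(6)/9, sqrt(6),sqrt(7) , E,sqrt( 11),sqrt( 13),sqrt( 17), 3*sqrt(2),3*sqrt(2), 3*sqrt ( 2),14 , 35,98.84]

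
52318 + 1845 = 54163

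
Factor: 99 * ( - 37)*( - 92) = 336996 = 2^2 * 3^2*11^1*23^1*37^1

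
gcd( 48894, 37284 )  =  6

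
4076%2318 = 1758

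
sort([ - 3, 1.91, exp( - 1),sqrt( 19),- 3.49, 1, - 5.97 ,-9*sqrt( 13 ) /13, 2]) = [-5.97, - 3.49, -3, - 9*sqrt ( 13) /13, exp(  -  1),1,  1.91,2,sqrt ( 19)]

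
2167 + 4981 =7148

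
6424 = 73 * 88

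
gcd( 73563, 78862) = 7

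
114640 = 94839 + 19801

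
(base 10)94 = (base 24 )3M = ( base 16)5e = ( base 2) 1011110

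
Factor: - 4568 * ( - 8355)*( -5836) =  - 222734675040 = - 2^5*3^1*5^1*557^1 * 571^1*1459^1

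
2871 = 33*87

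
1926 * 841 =1619766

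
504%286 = 218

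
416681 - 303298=113383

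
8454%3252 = 1950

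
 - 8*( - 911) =7288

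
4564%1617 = 1330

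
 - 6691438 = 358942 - 7050380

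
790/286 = 395/143 = 2.76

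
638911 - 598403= 40508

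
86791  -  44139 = 42652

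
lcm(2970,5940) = 5940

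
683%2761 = 683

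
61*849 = 51789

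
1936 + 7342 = 9278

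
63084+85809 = 148893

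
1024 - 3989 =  - 2965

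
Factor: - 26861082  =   - 2^1*3^1*4476847^1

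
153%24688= 153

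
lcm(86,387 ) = 774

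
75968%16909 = 8332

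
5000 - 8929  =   - 3929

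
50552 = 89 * 568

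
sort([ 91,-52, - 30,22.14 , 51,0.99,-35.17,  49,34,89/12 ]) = [ - 52,-35.17,-30, 0.99,89/12,22.14, 34, 49,51,91]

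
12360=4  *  3090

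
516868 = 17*30404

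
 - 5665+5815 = 150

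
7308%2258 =534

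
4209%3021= 1188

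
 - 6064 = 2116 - 8180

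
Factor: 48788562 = 2^1 * 3^1*83^1*313^2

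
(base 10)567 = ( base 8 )1067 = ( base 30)ir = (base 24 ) NF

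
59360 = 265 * 224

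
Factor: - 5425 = -5^2*7^1 * 31^1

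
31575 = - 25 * ( -1263 )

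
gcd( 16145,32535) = 5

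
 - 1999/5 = - 1999/5= - 399.80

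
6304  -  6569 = -265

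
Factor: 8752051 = 7^1*11^2*10333^1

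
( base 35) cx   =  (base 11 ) 382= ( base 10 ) 453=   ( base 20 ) 12D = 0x1C5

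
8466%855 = 771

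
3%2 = 1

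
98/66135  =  98/66135 = 0.00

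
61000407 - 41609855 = 19390552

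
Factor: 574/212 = 2^( - 1 )*7^1*41^1 * 53^(-1) =287/106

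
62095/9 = 62095/9 = 6899.44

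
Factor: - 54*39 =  - 2106 = - 2^1*3^4*13^1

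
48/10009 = 48/10009 = 0.00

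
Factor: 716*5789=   2^2* 7^1*179^1*827^1=4144924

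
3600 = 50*72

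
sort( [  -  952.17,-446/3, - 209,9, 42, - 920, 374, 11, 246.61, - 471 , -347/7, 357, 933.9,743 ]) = [ - 952.17,-920, - 471,-209, - 446/3 , - 347/7, 9,11,42, 246.61, 357,  374, 743,933.9]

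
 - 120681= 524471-645152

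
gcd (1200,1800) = 600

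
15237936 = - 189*( - 80624 ) 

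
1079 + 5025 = 6104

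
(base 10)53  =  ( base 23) 27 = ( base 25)23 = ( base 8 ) 65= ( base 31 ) 1M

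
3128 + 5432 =8560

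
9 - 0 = 9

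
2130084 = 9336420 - 7206336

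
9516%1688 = 1076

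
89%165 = 89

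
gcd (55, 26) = 1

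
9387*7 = 65709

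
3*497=1491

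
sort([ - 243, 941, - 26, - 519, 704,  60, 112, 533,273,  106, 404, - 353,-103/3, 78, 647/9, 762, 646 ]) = [ - 519,  -  353, - 243, -103/3, - 26, 60, 647/9, 78,106,112,273,  404,533, 646,704,762, 941]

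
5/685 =1/137 = 0.01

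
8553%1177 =314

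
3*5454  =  16362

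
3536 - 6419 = -2883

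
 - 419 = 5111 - 5530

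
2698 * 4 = 10792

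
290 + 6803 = 7093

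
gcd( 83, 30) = 1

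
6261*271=1696731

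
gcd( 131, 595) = 1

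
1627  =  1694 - 67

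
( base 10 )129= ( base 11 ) 108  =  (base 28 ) 4h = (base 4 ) 2001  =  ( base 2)10000001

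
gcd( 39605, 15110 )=5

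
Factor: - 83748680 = -2^3*5^1*1259^1*1663^1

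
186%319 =186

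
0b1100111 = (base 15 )6d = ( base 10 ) 103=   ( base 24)47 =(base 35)2X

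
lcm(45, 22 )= 990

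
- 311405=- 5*62281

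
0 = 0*679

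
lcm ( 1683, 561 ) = 1683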